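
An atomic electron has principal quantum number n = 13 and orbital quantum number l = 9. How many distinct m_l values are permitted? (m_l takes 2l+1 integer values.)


m_l ranges from -l to +l in integer steps
So m_l goes from -9 to +9
Count = 2l + 1 = 2*9 + 1
= 19

19


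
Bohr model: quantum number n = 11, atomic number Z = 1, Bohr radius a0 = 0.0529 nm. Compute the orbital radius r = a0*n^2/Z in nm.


r = a0 * n^2 / Z
= 0.0529 * 11^2 / 1
= 0.0529 * 121 / 1
= 6.4009 nm

6.4009


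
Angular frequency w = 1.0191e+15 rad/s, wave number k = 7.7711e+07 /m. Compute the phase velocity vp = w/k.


vp = w / k
= 1.0191e+15 / 7.7711e+07
= 1.3114e+07 m/s

1.3114e+07


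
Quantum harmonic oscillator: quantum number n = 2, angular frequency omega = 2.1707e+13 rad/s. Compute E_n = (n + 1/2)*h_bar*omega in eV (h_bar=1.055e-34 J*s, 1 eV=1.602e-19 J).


E = (n + 1/2) * h_bar * omega
= (2 + 0.5) * 1.055e-34 * 2.1707e+13
= 2.5 * 2.2901e-21
= 5.7252e-21 J
= 0.0357 eV

0.0357


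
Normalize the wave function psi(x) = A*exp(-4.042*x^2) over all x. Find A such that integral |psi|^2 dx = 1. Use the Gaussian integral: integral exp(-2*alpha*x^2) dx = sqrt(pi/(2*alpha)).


integral |psi|^2 dx = A^2 * sqrt(pi/(2*alpha)) = 1
A^2 = sqrt(2*alpha/pi)
= sqrt(2 * 4.042 / pi)
= 1.604125
A = sqrt(1.604125)
= 1.2665

1.2665


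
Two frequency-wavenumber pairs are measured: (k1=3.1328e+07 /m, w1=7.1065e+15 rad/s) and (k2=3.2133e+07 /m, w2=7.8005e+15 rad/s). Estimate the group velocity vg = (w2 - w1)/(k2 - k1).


vg = (w2 - w1) / (k2 - k1)
= (7.8005e+15 - 7.1065e+15) / (3.2133e+07 - 3.1328e+07)
= 6.9400e+14 / 8.0500e+05
= 8.6211e+08 m/s

8.6211e+08


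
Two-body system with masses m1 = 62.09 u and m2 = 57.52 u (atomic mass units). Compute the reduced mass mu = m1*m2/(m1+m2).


mu = m1 * m2 / (m1 + m2)
= 62.09 * 57.52 / (62.09 + 57.52)
= 3571.4168 / 119.61
= 29.8588 u

29.8588


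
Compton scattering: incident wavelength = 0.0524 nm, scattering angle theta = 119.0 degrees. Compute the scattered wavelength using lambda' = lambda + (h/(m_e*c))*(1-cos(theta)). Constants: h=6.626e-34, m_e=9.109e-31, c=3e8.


Compton wavelength: h/(m_e*c) = 2.4247e-12 m
d_lambda = 2.4247e-12 * (1 - cos(119.0 deg))
= 2.4247e-12 * 1.48481
= 3.6002e-12 m = 0.0036 nm
lambda' = 0.0524 + 0.0036
= 0.056 nm

0.056


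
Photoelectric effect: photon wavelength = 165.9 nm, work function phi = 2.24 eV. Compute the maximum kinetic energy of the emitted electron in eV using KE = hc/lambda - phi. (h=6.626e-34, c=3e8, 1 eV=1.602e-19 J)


E_photon = hc / lambda
= (6.626e-34)(3e8) / (165.9e-9)
= 1.1982e-18 J
= 7.4793 eV
KE = E_photon - phi
= 7.4793 - 2.24
= 5.2393 eV

5.2393


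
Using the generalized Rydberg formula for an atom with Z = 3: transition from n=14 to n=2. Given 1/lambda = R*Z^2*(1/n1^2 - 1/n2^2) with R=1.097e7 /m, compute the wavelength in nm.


1/lambda = R * Z^2 * (1/n1^2 - 1/n2^2)
= 1.097e7 * 3^2 * (1/2^2 - 1/14^2)
= 1.097e7 * 9 * (0.25 - 0.005102)
= 2.4179e+07 /m
lambda = 1 / 2.4179e+07
= 41.3586 nm

41.3586


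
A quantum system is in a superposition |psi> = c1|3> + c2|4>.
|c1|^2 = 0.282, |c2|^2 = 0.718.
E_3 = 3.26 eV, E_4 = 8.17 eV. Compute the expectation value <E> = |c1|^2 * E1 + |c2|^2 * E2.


<E> = |c1|^2 * E1 + |c2|^2 * E2
= 0.282 * 3.26 + 0.718 * 8.17
= 0.9193 + 5.8661
= 6.7854 eV

6.7854


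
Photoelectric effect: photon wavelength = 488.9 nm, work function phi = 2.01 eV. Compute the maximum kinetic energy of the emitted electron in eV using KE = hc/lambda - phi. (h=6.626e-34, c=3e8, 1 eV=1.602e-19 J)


E_photon = hc / lambda
= (6.626e-34)(3e8) / (488.9e-9)
= 4.0659e-19 J
= 2.538 eV
KE = E_photon - phi
= 2.538 - 2.01
= 0.528 eV

0.528


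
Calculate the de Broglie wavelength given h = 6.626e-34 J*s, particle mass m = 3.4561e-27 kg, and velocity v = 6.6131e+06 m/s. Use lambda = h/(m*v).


lambda = h / (m * v)
= 6.626e-34 / (3.4561e-27 * 6.6131e+06)
= 6.626e-34 / 2.2856e-20
= 2.8991e-14 m

2.8991e-14


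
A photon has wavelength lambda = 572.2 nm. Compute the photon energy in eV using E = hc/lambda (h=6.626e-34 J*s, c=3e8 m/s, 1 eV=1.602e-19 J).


E = hc / lambda
= (6.626e-34)(3e8) / (572.2e-9)
= 1.9878e-25 / 5.7220e-07
= 3.4740e-19 J
Converting to eV: 3.4740e-19 / 1.602e-19
= 2.1685 eV

2.1685


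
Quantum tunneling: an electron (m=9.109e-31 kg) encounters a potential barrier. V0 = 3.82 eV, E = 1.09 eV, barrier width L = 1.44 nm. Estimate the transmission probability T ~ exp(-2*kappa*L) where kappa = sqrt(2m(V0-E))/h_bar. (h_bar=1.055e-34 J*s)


V0 - E = 2.73 eV = 4.3735e-19 J
kappa = sqrt(2 * m * (V0-E)) / h_bar
= sqrt(2 * 9.109e-31 * 4.3735e-19) / 1.055e-34
= 8.4608e+09 /m
2*kappa*L = 2 * 8.4608e+09 * 1.44e-9
= 24.3671
T = exp(-24.3671) = 2.615319e-11

2.615319e-11


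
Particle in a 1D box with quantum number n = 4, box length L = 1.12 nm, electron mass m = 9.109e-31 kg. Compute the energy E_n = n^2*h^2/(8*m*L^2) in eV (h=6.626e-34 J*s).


E = n^2 * h^2 / (8 * m * L^2)
= 4^2 * (6.626e-34)^2 / (8 * 9.109e-31 * (1.12e-9)^2)
= 16 * 4.3904e-67 / (8 * 9.109e-31 * 1.2544e-18)
= 7.6847e-19 J
= 4.7969 eV

4.7969


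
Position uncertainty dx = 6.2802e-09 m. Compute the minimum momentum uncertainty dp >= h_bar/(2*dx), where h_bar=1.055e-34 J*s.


dp = h_bar / (2 * dx)
= 1.055e-34 / (2 * 6.2802e-09)
= 1.055e-34 / 1.2560e-08
= 8.3994e-27 kg*m/s

8.3994e-27


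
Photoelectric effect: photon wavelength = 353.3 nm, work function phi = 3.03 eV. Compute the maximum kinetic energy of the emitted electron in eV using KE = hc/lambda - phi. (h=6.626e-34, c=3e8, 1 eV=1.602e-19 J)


E_photon = hc / lambda
= (6.626e-34)(3e8) / (353.3e-9)
= 5.6264e-19 J
= 3.5121 eV
KE = E_photon - phi
= 3.5121 - 3.03
= 0.4821 eV

0.4821


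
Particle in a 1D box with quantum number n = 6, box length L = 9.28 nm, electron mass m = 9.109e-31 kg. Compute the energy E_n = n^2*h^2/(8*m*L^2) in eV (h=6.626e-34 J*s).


E = n^2 * h^2 / (8 * m * L^2)
= 6^2 * (6.626e-34)^2 / (8 * 9.109e-31 * (9.28e-9)^2)
= 36 * 4.3904e-67 / (8 * 9.109e-31 * 8.6118e-17)
= 2.5185e-20 J
= 0.1572 eV

0.1572


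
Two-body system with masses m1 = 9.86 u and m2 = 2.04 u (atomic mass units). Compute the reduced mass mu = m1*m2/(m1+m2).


mu = m1 * m2 / (m1 + m2)
= 9.86 * 2.04 / (9.86 + 2.04)
= 20.1144 / 11.9
= 1.6903 u

1.6903


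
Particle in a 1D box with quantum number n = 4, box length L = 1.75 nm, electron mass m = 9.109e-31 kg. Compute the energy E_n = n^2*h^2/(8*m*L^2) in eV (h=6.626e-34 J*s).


E = n^2 * h^2 / (8 * m * L^2)
= 4^2 * (6.626e-34)^2 / (8 * 9.109e-31 * (1.75e-9)^2)
= 16 * 4.3904e-67 / (8 * 9.109e-31 * 3.0625e-18)
= 3.1476e-19 J
= 1.9648 eV

1.9648


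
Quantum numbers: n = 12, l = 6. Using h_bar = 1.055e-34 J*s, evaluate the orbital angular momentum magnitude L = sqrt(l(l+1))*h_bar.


L = sqrt(l*(l+1)) * h_bar
= sqrt(6 * 7) * 1.055e-34
= sqrt(42) * 1.055e-34
= 6.4807 * 1.055e-34
= 6.8372e-34 J*s

6.8372e-34


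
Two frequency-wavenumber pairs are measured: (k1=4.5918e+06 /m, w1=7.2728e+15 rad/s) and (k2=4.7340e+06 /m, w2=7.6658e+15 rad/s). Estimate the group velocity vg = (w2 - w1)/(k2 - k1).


vg = (w2 - w1) / (k2 - k1)
= (7.6658e+15 - 7.2728e+15) / (4.7340e+06 - 4.5918e+06)
= 3.9300e+14 / 1.4220e+05
= 2.7637e+09 m/s

2.7637e+09


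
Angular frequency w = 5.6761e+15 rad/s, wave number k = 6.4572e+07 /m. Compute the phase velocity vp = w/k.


vp = w / k
= 5.6761e+15 / 6.4572e+07
= 8.7903e+07 m/s

8.7903e+07


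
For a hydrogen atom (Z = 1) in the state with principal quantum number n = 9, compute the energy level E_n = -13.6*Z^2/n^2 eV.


E_n = -13.6 * Z^2 / n^2
= -13.6 * 1^2 / 9^2
= -13.6 * 1 / 81
= -0.1679 eV

-0.1679


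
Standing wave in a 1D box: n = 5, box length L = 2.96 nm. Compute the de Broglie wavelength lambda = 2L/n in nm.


lambda = 2L / n
= 2 * 2.96 / 5
= 5.92 / 5
= 1.184 nm

1.184


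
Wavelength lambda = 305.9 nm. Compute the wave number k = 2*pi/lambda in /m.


k = 2 * pi / lambda
= 6.2832 / (305.9e-9)
= 6.2832 / 3.0590e-07
= 2.0540e+07 /m

2.0540e+07


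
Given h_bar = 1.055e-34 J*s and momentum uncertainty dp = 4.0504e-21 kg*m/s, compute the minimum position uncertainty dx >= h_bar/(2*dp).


dx = h_bar / (2 * dp)
= 1.055e-34 / (2 * 4.0504e-21)
= 1.055e-34 / 8.1008e-21
= 1.3023e-14 m

1.3023e-14


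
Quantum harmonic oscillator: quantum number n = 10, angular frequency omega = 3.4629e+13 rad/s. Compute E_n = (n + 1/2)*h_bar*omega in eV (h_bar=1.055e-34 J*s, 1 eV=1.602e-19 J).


E = (n + 1/2) * h_bar * omega
= (10 + 0.5) * 1.055e-34 * 3.4629e+13
= 10.5 * 3.6534e-21
= 3.8360e-20 J
= 0.2395 eV

0.2395


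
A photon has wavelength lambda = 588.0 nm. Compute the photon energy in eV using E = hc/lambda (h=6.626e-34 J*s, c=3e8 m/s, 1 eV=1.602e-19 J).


E = hc / lambda
= (6.626e-34)(3e8) / (588.0e-9)
= 1.9878e-25 / 5.8800e-07
= 3.3806e-19 J
Converting to eV: 3.3806e-19 / 1.602e-19
= 2.1102 eV

2.1102


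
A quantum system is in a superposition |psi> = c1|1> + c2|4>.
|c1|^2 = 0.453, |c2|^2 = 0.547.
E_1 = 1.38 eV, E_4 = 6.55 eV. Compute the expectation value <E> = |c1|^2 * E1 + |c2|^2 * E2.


<E> = |c1|^2 * E1 + |c2|^2 * E2
= 0.453 * 1.38 + 0.547 * 6.55
= 0.6251 + 3.5829
= 4.208 eV

4.208


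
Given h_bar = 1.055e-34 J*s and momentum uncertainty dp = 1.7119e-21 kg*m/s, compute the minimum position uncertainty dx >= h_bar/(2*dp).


dx = h_bar / (2 * dp)
= 1.055e-34 / (2 * 1.7119e-21)
= 1.055e-34 / 3.4238e-21
= 3.0814e-14 m

3.0814e-14


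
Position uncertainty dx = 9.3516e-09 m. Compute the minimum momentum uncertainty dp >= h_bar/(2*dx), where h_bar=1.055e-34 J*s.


dp = h_bar / (2 * dx)
= 1.055e-34 / (2 * 9.3516e-09)
= 1.055e-34 / 1.8703e-08
= 5.6407e-27 kg*m/s

5.6407e-27


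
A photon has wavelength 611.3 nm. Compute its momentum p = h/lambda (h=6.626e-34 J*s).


p = h / lambda
= 6.626e-34 / (611.3e-9)
= 6.626e-34 / 6.1130e-07
= 1.0839e-27 kg*m/s

1.0839e-27


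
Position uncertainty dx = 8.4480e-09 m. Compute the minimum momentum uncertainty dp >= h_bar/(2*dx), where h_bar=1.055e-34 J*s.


dp = h_bar / (2 * dx)
= 1.055e-34 / (2 * 8.4480e-09)
= 1.055e-34 / 1.6896e-08
= 6.2441e-27 kg*m/s

6.2441e-27


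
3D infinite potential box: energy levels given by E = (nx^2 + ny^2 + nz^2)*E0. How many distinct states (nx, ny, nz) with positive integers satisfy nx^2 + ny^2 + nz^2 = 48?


Enumerate all (nx, ny, nz) with nx^2 + ny^2 + nz^2 = 48:
(4,4,4)
Total degeneracy = 1

1


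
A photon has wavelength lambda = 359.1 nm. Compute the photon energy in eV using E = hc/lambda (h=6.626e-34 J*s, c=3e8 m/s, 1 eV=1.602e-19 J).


E = hc / lambda
= (6.626e-34)(3e8) / (359.1e-9)
= 1.9878e-25 / 3.5910e-07
= 5.5355e-19 J
Converting to eV: 5.5355e-19 / 1.602e-19
= 3.4554 eV

3.4554


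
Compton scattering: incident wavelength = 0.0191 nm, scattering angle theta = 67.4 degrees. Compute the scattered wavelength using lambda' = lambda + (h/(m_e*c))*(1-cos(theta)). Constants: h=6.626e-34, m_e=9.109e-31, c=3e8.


Compton wavelength: h/(m_e*c) = 2.4247e-12 m
d_lambda = 2.4247e-12 * (1 - cos(67.4 deg))
= 2.4247e-12 * 0.615705
= 1.4929e-12 m = 0.001493 nm
lambda' = 0.0191 + 0.001493
= 0.020593 nm

0.020593


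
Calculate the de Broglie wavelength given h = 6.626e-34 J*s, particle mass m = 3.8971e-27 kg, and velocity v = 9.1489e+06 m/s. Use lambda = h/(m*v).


lambda = h / (m * v)
= 6.626e-34 / (3.8971e-27 * 9.1489e+06)
= 6.626e-34 / 3.5654e-20
= 1.8584e-14 m

1.8584e-14


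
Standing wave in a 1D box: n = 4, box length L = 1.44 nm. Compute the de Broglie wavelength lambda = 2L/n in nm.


lambda = 2L / n
= 2 * 1.44 / 4
= 2.88 / 4
= 0.72 nm

0.72


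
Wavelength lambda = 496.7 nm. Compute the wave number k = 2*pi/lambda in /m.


k = 2 * pi / lambda
= 6.2832 / (496.7e-9)
= 6.2832 / 4.9670e-07
= 1.2650e+07 /m

1.2650e+07


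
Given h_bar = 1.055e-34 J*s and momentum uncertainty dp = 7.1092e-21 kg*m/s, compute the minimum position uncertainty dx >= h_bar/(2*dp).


dx = h_bar / (2 * dp)
= 1.055e-34 / (2 * 7.1092e-21)
= 1.055e-34 / 1.4218e-20
= 7.4200e-15 m

7.4200e-15


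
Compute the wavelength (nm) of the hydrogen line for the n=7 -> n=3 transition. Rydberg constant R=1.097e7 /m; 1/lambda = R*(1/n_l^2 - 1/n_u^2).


1/lambda = R * (1/n_l^2 - 1/n_u^2)
= 1.097e7 * (1/3^2 - 1/7^2)
= 1.097e7 * (0.111111 - 0.020408)
= 1.097e7 * 0.090703
= 9.9501e+05 /m
lambda = 1 / 9.9501e+05 = 1005.0137 nm

1005.0137


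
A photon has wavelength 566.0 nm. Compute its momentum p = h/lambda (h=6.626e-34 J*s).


p = h / lambda
= 6.626e-34 / (566.0e-9)
= 6.626e-34 / 5.6600e-07
= 1.1707e-27 kg*m/s

1.1707e-27


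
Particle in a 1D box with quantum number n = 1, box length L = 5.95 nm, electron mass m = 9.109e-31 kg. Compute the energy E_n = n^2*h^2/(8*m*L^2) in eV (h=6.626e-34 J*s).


E = n^2 * h^2 / (8 * m * L^2)
= 1^2 * (6.626e-34)^2 / (8 * 9.109e-31 * (5.95e-9)^2)
= 1 * 4.3904e-67 / (8 * 9.109e-31 * 3.5403e-17)
= 1.7018e-21 J
= 0.0106 eV

0.0106


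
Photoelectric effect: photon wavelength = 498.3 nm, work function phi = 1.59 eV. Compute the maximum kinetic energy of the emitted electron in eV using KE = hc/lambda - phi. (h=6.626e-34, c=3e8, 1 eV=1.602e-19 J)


E_photon = hc / lambda
= (6.626e-34)(3e8) / (498.3e-9)
= 3.9892e-19 J
= 2.4901 eV
KE = E_photon - phi
= 2.4901 - 1.59
= 0.9001 eV

0.9001


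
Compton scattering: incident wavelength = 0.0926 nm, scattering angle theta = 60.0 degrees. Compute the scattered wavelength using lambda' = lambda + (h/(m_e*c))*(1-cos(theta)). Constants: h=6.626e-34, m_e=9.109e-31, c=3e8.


Compton wavelength: h/(m_e*c) = 2.4247e-12 m
d_lambda = 2.4247e-12 * (1 - cos(60.0 deg))
= 2.4247e-12 * 0.5
= 1.2124e-12 m = 0.001212 nm
lambda' = 0.0926 + 0.001212
= 0.093812 nm

0.093812


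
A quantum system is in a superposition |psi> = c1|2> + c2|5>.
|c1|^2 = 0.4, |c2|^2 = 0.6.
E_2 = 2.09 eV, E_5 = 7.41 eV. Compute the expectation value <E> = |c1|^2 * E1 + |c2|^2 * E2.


<E> = |c1|^2 * E1 + |c2|^2 * E2
= 0.4 * 2.09 + 0.6 * 7.41
= 0.836 + 4.446
= 5.282 eV

5.282


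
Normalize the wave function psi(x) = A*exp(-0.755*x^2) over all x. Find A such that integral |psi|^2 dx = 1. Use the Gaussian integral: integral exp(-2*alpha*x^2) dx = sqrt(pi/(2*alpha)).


integral |psi|^2 dx = A^2 * sqrt(pi/(2*alpha)) = 1
A^2 = sqrt(2*alpha/pi)
= sqrt(2 * 0.755 / pi)
= 0.693288
A = sqrt(0.693288)
= 0.8326

0.8326


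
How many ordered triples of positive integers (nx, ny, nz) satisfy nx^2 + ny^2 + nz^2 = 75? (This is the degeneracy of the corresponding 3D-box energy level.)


Enumerate all (nx, ny, nz) with nx^2 + ny^2 + nz^2 = 75:
(1,5,7)
(1,7,5)
(5,1,7)
(5,5,5)
(5,7,1)
(7,1,5)
(7,5,1)
Total degeneracy = 7

7


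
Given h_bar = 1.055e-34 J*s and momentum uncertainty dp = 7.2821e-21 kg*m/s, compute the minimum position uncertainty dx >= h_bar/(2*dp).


dx = h_bar / (2 * dp)
= 1.055e-34 / (2 * 7.2821e-21)
= 1.055e-34 / 1.4564e-20
= 7.2438e-15 m

7.2438e-15


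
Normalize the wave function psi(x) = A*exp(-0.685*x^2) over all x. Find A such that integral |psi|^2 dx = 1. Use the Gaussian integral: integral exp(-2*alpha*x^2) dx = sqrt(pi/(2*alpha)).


integral |psi|^2 dx = A^2 * sqrt(pi/(2*alpha)) = 1
A^2 = sqrt(2*alpha/pi)
= sqrt(2 * 0.685 / pi)
= 0.660367
A = sqrt(0.660367)
= 0.8126

0.8126


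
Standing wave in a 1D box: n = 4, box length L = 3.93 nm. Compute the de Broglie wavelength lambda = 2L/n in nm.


lambda = 2L / n
= 2 * 3.93 / 4
= 7.86 / 4
= 1.965 nm

1.965


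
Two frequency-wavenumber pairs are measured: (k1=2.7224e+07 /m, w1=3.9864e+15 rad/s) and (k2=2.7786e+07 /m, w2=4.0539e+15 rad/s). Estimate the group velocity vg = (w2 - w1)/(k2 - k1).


vg = (w2 - w1) / (k2 - k1)
= (4.0539e+15 - 3.9864e+15) / (2.7786e+07 - 2.7224e+07)
= 6.7500e+13 / 5.6200e+05
= 1.2011e+08 m/s

1.2011e+08


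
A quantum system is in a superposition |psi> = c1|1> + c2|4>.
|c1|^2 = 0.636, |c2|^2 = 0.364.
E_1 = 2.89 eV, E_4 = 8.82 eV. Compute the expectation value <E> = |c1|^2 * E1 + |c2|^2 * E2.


<E> = |c1|^2 * E1 + |c2|^2 * E2
= 0.636 * 2.89 + 0.364 * 8.82
= 1.838 + 3.2105
= 5.0485 eV

5.0485


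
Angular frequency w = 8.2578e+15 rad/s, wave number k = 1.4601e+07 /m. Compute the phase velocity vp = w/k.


vp = w / k
= 8.2578e+15 / 1.4601e+07
= 5.6556e+08 m/s

5.6556e+08


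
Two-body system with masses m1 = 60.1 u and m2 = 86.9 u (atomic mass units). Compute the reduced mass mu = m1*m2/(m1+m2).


mu = m1 * m2 / (m1 + m2)
= 60.1 * 86.9 / (60.1 + 86.9)
= 5222.69 / 147.0
= 35.5285 u

35.5285


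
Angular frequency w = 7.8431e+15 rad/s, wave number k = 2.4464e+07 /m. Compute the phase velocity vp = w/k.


vp = w / k
= 7.8431e+15 / 2.4464e+07
= 3.2060e+08 m/s

3.2060e+08


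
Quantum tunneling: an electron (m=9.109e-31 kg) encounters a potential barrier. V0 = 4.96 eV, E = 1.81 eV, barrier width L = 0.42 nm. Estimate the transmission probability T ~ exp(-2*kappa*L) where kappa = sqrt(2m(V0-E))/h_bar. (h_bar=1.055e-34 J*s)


V0 - E = 3.15 eV = 5.0463e-19 J
kappa = sqrt(2 * m * (V0-E)) / h_bar
= sqrt(2 * 9.109e-31 * 5.0463e-19) / 1.055e-34
= 9.0883e+09 /m
2*kappa*L = 2 * 9.0883e+09 * 0.42e-9
= 7.6342
T = exp(-7.6342) = 4.836239e-04

4.836239e-04


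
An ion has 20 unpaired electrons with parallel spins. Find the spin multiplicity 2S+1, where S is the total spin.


Total spin S = N * (1/2) = 20 * 0.5 = 10.0
Spin multiplicity = 2S + 1
= 2 * 10.0 + 1
= 21

21


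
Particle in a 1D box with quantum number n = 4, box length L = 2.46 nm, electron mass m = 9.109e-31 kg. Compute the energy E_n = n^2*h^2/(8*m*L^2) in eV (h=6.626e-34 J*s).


E = n^2 * h^2 / (8 * m * L^2)
= 4^2 * (6.626e-34)^2 / (8 * 9.109e-31 * (2.46e-9)^2)
= 16 * 4.3904e-67 / (8 * 9.109e-31 * 6.0516e-18)
= 1.5929e-19 J
= 0.9943 eV

0.9943


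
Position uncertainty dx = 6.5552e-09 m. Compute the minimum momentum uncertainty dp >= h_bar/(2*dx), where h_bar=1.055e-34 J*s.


dp = h_bar / (2 * dx)
= 1.055e-34 / (2 * 6.5552e-09)
= 1.055e-34 / 1.3110e-08
= 8.0470e-27 kg*m/s

8.0470e-27


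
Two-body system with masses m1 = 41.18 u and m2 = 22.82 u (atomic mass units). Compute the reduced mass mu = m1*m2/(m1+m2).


mu = m1 * m2 / (m1 + m2)
= 41.18 * 22.82 / (41.18 + 22.82)
= 939.7276 / 64.0
= 14.6832 u

14.6832


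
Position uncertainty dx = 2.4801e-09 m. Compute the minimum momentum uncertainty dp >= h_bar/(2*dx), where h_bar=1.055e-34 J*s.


dp = h_bar / (2 * dx)
= 1.055e-34 / (2 * 2.4801e-09)
= 1.055e-34 / 4.9602e-09
= 2.1269e-26 kg*m/s

2.1269e-26


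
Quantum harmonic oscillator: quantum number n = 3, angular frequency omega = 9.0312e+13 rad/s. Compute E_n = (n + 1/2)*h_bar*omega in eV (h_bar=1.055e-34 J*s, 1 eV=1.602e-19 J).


E = (n + 1/2) * h_bar * omega
= (3 + 0.5) * 1.055e-34 * 9.0312e+13
= 3.5 * 9.5279e-21
= 3.3348e-20 J
= 0.2082 eV

0.2082


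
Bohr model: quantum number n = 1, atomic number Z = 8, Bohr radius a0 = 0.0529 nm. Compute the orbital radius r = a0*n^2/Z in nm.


r = a0 * n^2 / Z
= 0.0529 * 1^2 / 8
= 0.0529 * 1 / 8
= 0.0066 nm

0.0066


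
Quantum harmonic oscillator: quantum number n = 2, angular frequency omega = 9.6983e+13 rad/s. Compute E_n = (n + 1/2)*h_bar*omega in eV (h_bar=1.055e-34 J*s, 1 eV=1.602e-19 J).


E = (n + 1/2) * h_bar * omega
= (2 + 0.5) * 1.055e-34 * 9.6983e+13
= 2.5 * 1.0232e-20
= 2.5579e-20 J
= 0.1597 eV

0.1597


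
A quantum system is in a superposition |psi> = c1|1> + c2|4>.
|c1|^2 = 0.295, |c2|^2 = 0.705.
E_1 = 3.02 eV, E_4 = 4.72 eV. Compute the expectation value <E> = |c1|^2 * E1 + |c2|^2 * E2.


<E> = |c1|^2 * E1 + |c2|^2 * E2
= 0.295 * 3.02 + 0.705 * 4.72
= 0.8909 + 3.3276
= 4.2185 eV

4.2185


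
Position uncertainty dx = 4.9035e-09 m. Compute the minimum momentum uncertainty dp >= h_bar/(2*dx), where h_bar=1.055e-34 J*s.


dp = h_bar / (2 * dx)
= 1.055e-34 / (2 * 4.9035e-09)
= 1.055e-34 / 9.8070e-09
= 1.0758e-26 kg*m/s

1.0758e-26


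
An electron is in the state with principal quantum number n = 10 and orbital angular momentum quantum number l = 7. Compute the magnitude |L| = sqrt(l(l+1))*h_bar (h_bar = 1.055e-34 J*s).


L = sqrt(l*(l+1)) * h_bar
= sqrt(7 * 8) * 1.055e-34
= sqrt(56) * 1.055e-34
= 7.4833 * 1.055e-34
= 7.8949e-34 J*s

7.8949e-34


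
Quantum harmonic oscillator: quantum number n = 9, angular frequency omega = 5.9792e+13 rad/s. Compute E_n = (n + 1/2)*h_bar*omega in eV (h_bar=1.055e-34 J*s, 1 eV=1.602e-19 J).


E = (n + 1/2) * h_bar * omega
= (9 + 0.5) * 1.055e-34 * 5.9792e+13
= 9.5 * 6.3081e-21
= 5.9927e-20 J
= 0.3741 eV

0.3741


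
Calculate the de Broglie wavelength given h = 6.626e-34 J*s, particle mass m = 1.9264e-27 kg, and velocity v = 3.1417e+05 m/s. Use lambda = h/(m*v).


lambda = h / (m * v)
= 6.626e-34 / (1.9264e-27 * 3.1417e+05)
= 6.626e-34 / 6.0522e-22
= 1.0948e-12 m

1.0948e-12


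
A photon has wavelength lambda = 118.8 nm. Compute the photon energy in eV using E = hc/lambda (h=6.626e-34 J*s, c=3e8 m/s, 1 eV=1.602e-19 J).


E = hc / lambda
= (6.626e-34)(3e8) / (118.8e-9)
= 1.9878e-25 / 1.1880e-07
= 1.6732e-18 J
Converting to eV: 1.6732e-18 / 1.602e-19
= 10.4446 eV

10.4446


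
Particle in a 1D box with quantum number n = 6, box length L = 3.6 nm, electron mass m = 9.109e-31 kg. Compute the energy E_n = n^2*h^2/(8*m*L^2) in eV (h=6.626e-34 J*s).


E = n^2 * h^2 / (8 * m * L^2)
= 6^2 * (6.626e-34)^2 / (8 * 9.109e-31 * (3.6e-9)^2)
= 36 * 4.3904e-67 / (8 * 9.109e-31 * 1.2960e-17)
= 1.6736e-19 J
= 1.0447 eV

1.0447


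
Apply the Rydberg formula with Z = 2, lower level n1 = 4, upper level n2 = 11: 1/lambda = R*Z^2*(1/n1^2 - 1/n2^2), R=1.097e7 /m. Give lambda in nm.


1/lambda = R * Z^2 * (1/n1^2 - 1/n2^2)
= 1.097e7 * 2^2 * (1/4^2 - 1/11^2)
= 1.097e7 * 4 * (0.0625 - 0.008264)
= 2.3799e+06 /m
lambda = 1 / 2.3799e+06
= 420.1936 nm

420.1936


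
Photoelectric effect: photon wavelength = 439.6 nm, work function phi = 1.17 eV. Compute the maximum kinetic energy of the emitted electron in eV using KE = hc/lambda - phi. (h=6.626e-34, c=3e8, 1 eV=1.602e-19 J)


E_photon = hc / lambda
= (6.626e-34)(3e8) / (439.6e-9)
= 4.5218e-19 J
= 2.8226 eV
KE = E_photon - phi
= 2.8226 - 1.17
= 1.6526 eV

1.6526


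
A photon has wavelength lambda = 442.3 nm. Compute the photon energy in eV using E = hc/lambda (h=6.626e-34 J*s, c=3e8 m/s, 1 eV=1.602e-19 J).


E = hc / lambda
= (6.626e-34)(3e8) / (442.3e-9)
= 1.9878e-25 / 4.4230e-07
= 4.4942e-19 J
Converting to eV: 4.4942e-19 / 1.602e-19
= 2.8054 eV

2.8054


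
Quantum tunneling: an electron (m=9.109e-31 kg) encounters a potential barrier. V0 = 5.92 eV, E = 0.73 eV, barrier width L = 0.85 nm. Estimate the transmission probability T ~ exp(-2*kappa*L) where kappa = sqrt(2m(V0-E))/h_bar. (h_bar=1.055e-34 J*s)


V0 - E = 5.19 eV = 8.3144e-19 J
kappa = sqrt(2 * m * (V0-E)) / h_bar
= sqrt(2 * 9.109e-31 * 8.3144e-19) / 1.055e-34
= 1.1666e+10 /m
2*kappa*L = 2 * 1.1666e+10 * 0.85e-9
= 19.8318
T = exp(-19.8318) = 2.438745e-09

2.438745e-09


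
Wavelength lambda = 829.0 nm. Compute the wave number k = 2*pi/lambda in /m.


k = 2 * pi / lambda
= 6.2832 / (829.0e-9)
= 6.2832 / 8.2900e-07
= 7.5792e+06 /m

7.5792e+06


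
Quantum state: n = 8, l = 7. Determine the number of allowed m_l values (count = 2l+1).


m_l ranges from -l to +l in integer steps
So m_l goes from -7 to +7
Count = 2l + 1 = 2*7 + 1
= 15

15


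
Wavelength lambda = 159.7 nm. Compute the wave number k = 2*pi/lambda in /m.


k = 2 * pi / lambda
= 6.2832 / (159.7e-9)
= 6.2832 / 1.5970e-07
= 3.9344e+07 /m

3.9344e+07


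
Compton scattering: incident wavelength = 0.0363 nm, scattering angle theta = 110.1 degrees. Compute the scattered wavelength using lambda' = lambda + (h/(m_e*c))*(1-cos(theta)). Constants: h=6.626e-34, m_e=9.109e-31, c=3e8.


Compton wavelength: h/(m_e*c) = 2.4247e-12 m
d_lambda = 2.4247e-12 * (1 - cos(110.1 deg))
= 2.4247e-12 * 1.34366
= 3.2580e-12 m = 0.003258 nm
lambda' = 0.0363 + 0.003258
= 0.039558 nm

0.039558


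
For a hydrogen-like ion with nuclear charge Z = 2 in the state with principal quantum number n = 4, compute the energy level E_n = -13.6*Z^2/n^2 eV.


E_n = -13.6 * Z^2 / n^2
= -13.6 * 2^2 / 4^2
= -13.6 * 4 / 16
= -3.4 eV

-3.4


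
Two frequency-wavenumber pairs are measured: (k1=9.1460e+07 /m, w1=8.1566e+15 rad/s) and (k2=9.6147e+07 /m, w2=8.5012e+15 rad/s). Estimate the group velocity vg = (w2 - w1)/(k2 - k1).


vg = (w2 - w1) / (k2 - k1)
= (8.5012e+15 - 8.1566e+15) / (9.6147e+07 - 9.1460e+07)
= 3.4460e+14 / 4.6870e+06
= 7.3523e+07 m/s

7.3523e+07


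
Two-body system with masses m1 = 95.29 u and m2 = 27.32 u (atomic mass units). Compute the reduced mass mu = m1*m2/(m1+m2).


mu = m1 * m2 / (m1 + m2)
= 95.29 * 27.32 / (95.29 + 27.32)
= 2603.3228 / 122.61
= 21.2325 u

21.2325


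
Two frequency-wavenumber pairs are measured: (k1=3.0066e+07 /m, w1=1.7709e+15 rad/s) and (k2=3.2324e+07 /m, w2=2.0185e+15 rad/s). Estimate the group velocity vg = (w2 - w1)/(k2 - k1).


vg = (w2 - w1) / (k2 - k1)
= (2.0185e+15 - 1.7709e+15) / (3.2324e+07 - 3.0066e+07)
= 2.4760e+14 / 2.2580e+06
= 1.0965e+08 m/s

1.0965e+08


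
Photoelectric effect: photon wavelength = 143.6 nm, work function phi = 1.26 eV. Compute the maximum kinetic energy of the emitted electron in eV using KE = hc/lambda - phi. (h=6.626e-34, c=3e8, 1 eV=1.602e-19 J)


E_photon = hc / lambda
= (6.626e-34)(3e8) / (143.6e-9)
= 1.3843e-18 J
= 8.6408 eV
KE = E_photon - phi
= 8.6408 - 1.26
= 7.3808 eV

7.3808


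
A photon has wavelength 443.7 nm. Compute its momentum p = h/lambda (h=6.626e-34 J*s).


p = h / lambda
= 6.626e-34 / (443.7e-9)
= 6.626e-34 / 4.4370e-07
= 1.4934e-27 kg*m/s

1.4934e-27


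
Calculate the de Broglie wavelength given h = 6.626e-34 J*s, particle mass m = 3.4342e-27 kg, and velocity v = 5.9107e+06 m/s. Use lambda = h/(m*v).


lambda = h / (m * v)
= 6.626e-34 / (3.4342e-27 * 5.9107e+06)
= 6.626e-34 / 2.0299e-20
= 3.2643e-14 m

3.2643e-14


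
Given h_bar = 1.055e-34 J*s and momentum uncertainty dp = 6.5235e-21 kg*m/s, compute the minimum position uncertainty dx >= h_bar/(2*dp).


dx = h_bar / (2 * dp)
= 1.055e-34 / (2 * 6.5235e-21)
= 1.055e-34 / 1.3047e-20
= 8.0862e-15 m

8.0862e-15


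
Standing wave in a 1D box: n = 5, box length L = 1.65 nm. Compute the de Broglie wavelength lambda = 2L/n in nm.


lambda = 2L / n
= 2 * 1.65 / 5
= 3.3 / 5
= 0.66 nm

0.66


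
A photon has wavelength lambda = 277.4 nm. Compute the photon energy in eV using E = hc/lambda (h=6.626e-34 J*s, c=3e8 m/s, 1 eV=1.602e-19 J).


E = hc / lambda
= (6.626e-34)(3e8) / (277.4e-9)
= 1.9878e-25 / 2.7740e-07
= 7.1658e-19 J
Converting to eV: 7.1658e-19 / 1.602e-19
= 4.473 eV

4.473


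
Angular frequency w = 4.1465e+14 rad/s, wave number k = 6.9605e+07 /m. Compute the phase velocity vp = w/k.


vp = w / k
= 4.1465e+14 / 6.9605e+07
= 5.9572e+06 m/s

5.9572e+06


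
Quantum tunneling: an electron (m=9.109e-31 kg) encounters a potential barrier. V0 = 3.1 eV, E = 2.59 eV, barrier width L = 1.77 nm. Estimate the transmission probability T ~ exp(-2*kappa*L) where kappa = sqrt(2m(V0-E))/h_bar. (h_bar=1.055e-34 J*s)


V0 - E = 0.51 eV = 8.1702e-20 J
kappa = sqrt(2 * m * (V0-E)) / h_bar
= sqrt(2 * 9.109e-31 * 8.1702e-20) / 1.055e-34
= 3.6569e+09 /m
2*kappa*L = 2 * 3.6569e+09 * 1.77e-9
= 12.9455
T = exp(-12.9455) = 2.387031e-06

2.387031e-06


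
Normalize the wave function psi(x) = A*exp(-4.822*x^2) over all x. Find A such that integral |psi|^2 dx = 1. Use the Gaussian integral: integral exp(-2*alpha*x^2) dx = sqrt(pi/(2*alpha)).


integral |psi|^2 dx = A^2 * sqrt(pi/(2*alpha)) = 1
A^2 = sqrt(2*alpha/pi)
= sqrt(2 * 4.822 / pi)
= 1.752079
A = sqrt(1.752079)
= 1.3237

1.3237


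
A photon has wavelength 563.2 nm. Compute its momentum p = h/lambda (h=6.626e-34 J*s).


p = h / lambda
= 6.626e-34 / (563.2e-9)
= 6.626e-34 / 5.6320e-07
= 1.1765e-27 kg*m/s

1.1765e-27


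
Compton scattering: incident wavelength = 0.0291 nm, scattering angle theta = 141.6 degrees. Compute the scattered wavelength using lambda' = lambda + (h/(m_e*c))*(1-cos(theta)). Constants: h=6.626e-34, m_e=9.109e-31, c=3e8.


Compton wavelength: h/(m_e*c) = 2.4247e-12 m
d_lambda = 2.4247e-12 * (1 - cos(141.6 deg))
= 2.4247e-12 * 1.783693
= 4.3249e-12 m = 0.004325 nm
lambda' = 0.0291 + 0.004325
= 0.033425 nm

0.033425


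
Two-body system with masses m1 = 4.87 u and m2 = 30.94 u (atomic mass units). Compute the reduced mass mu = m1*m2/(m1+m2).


mu = m1 * m2 / (m1 + m2)
= 4.87 * 30.94 / (4.87 + 30.94)
= 150.6778 / 35.81
= 4.2077 u

4.2077


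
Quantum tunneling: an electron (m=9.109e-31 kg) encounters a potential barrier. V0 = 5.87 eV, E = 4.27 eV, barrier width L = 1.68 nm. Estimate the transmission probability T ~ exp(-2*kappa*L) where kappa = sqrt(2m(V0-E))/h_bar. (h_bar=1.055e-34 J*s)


V0 - E = 1.6 eV = 2.5632e-19 J
kappa = sqrt(2 * m * (V0-E)) / h_bar
= sqrt(2 * 9.109e-31 * 2.5632e-19) / 1.055e-34
= 6.4772e+09 /m
2*kappa*L = 2 * 6.4772e+09 * 1.68e-9
= 21.7635
T = exp(-21.7635) = 3.533777e-10

3.533777e-10


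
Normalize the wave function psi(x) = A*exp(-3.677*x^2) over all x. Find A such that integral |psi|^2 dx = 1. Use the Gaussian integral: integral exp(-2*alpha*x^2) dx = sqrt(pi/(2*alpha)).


integral |psi|^2 dx = A^2 * sqrt(pi/(2*alpha)) = 1
A^2 = sqrt(2*alpha/pi)
= sqrt(2 * 3.677 / pi)
= 1.529984
A = sqrt(1.529984)
= 1.2369

1.2369


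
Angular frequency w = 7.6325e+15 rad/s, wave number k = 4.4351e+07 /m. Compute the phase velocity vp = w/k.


vp = w / k
= 7.6325e+15 / 4.4351e+07
= 1.7209e+08 m/s

1.7209e+08


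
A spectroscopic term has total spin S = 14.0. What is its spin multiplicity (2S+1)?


Spin multiplicity = 2S + 1
= 2 * 14.0 + 1
= 28.0 + 1
= 29

29


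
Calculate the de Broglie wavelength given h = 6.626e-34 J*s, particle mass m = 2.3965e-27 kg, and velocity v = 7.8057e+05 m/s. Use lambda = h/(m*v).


lambda = h / (m * v)
= 6.626e-34 / (2.3965e-27 * 7.8057e+05)
= 6.626e-34 / 1.8706e-21
= 3.5421e-13 m

3.5421e-13


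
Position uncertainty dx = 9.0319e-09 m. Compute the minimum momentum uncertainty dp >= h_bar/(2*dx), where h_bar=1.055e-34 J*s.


dp = h_bar / (2 * dx)
= 1.055e-34 / (2 * 9.0319e-09)
= 1.055e-34 / 1.8064e-08
= 5.8404e-27 kg*m/s

5.8404e-27


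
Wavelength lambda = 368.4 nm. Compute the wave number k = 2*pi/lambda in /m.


k = 2 * pi / lambda
= 6.2832 / (368.4e-9)
= 6.2832 / 3.6840e-07
= 1.7055e+07 /m

1.7055e+07


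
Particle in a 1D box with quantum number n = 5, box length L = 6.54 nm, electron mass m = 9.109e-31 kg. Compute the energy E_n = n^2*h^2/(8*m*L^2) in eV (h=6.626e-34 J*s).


E = n^2 * h^2 / (8 * m * L^2)
= 5^2 * (6.626e-34)^2 / (8 * 9.109e-31 * (6.54e-9)^2)
= 25 * 4.3904e-67 / (8 * 9.109e-31 * 4.2772e-17)
= 3.5215e-20 J
= 0.2198 eV

0.2198


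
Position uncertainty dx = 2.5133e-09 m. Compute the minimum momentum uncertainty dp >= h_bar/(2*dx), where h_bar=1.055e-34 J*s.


dp = h_bar / (2 * dx)
= 1.055e-34 / (2 * 2.5133e-09)
= 1.055e-34 / 5.0266e-09
= 2.0988e-26 kg*m/s

2.0988e-26


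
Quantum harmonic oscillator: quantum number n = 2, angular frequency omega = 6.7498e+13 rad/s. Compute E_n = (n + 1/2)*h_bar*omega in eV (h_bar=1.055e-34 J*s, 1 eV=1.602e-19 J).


E = (n + 1/2) * h_bar * omega
= (2 + 0.5) * 1.055e-34 * 6.7498e+13
= 2.5 * 7.1210e-21
= 1.7803e-20 J
= 0.1111 eV

0.1111


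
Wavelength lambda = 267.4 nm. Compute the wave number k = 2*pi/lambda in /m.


k = 2 * pi / lambda
= 6.2832 / (267.4e-9)
= 6.2832 / 2.6740e-07
= 2.3497e+07 /m

2.3497e+07


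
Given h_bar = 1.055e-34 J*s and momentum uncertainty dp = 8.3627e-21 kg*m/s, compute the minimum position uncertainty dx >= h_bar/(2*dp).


dx = h_bar / (2 * dp)
= 1.055e-34 / (2 * 8.3627e-21)
= 1.055e-34 / 1.6725e-20
= 6.3078e-15 m

6.3078e-15


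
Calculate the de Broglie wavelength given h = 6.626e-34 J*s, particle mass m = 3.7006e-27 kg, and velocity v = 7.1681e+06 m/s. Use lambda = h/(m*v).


lambda = h / (m * v)
= 6.626e-34 / (3.7006e-27 * 7.1681e+06)
= 6.626e-34 / 2.6526e-20
= 2.4979e-14 m

2.4979e-14


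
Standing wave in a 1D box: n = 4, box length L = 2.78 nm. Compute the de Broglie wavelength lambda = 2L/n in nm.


lambda = 2L / n
= 2 * 2.78 / 4
= 5.56 / 4
= 1.39 nm

1.39


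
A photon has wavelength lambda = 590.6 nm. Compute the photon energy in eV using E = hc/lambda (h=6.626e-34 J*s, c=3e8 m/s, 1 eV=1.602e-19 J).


E = hc / lambda
= (6.626e-34)(3e8) / (590.6e-9)
= 1.9878e-25 / 5.9060e-07
= 3.3657e-19 J
Converting to eV: 3.3657e-19 / 1.602e-19
= 2.101 eV

2.101


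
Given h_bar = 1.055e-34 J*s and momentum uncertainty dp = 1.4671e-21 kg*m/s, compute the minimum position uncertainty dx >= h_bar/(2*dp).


dx = h_bar / (2 * dp)
= 1.055e-34 / (2 * 1.4671e-21)
= 1.055e-34 / 2.9342e-21
= 3.5955e-14 m

3.5955e-14


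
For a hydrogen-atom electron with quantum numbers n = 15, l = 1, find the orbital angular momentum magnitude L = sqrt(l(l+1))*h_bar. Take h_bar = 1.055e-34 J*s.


L = sqrt(l*(l+1)) * h_bar
= sqrt(1 * 2) * 1.055e-34
= sqrt(2) * 1.055e-34
= 1.4142 * 1.055e-34
= 1.4920e-34 J*s

1.4920e-34


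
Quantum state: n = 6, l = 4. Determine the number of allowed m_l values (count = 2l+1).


m_l ranges from -l to +l in integer steps
So m_l goes from -4 to +4
Count = 2l + 1 = 2*4 + 1
= 9

9


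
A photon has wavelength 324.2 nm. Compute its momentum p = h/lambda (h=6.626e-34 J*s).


p = h / lambda
= 6.626e-34 / (324.2e-9)
= 6.626e-34 / 3.2420e-07
= 2.0438e-27 kg*m/s

2.0438e-27


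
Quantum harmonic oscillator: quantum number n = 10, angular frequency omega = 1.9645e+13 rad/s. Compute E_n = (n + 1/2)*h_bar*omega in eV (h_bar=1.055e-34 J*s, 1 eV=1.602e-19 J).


E = (n + 1/2) * h_bar * omega
= (10 + 0.5) * 1.055e-34 * 1.9645e+13
= 10.5 * 2.0725e-21
= 2.1762e-20 J
= 0.1358 eV

0.1358


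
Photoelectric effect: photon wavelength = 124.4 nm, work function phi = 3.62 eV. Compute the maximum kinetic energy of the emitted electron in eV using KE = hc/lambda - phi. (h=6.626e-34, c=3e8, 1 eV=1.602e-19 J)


E_photon = hc / lambda
= (6.626e-34)(3e8) / (124.4e-9)
= 1.5979e-18 J
= 9.9745 eV
KE = E_photon - phi
= 9.9745 - 3.62
= 6.3545 eV

6.3545


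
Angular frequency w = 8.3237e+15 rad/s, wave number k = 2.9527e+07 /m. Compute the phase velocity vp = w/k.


vp = w / k
= 8.3237e+15 / 2.9527e+07
= 2.8190e+08 m/s

2.8190e+08


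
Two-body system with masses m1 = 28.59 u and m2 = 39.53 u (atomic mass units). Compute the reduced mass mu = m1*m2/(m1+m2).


mu = m1 * m2 / (m1 + m2)
= 28.59 * 39.53 / (28.59 + 39.53)
= 1130.1627 / 68.12
= 16.5908 u

16.5908


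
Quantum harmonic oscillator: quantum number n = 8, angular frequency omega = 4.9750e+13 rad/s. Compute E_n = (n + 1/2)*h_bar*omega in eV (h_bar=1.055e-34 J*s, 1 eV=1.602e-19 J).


E = (n + 1/2) * h_bar * omega
= (8 + 0.5) * 1.055e-34 * 4.9750e+13
= 8.5 * 5.2486e-21
= 4.4613e-20 J
= 0.2785 eV

0.2785


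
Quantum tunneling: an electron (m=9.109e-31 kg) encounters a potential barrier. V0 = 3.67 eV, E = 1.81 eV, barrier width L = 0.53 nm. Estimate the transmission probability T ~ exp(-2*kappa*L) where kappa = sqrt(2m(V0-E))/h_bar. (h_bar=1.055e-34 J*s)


V0 - E = 1.86 eV = 2.9797e-19 J
kappa = sqrt(2 * m * (V0-E)) / h_bar
= sqrt(2 * 9.109e-31 * 2.9797e-19) / 1.055e-34
= 6.9837e+09 /m
2*kappa*L = 2 * 6.9837e+09 * 0.53e-9
= 7.4027
T = exp(-7.4027) = 6.095908e-04

6.095908e-04


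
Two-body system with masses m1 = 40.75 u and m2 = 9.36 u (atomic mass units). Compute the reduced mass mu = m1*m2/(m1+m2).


mu = m1 * m2 / (m1 + m2)
= 40.75 * 9.36 / (40.75 + 9.36)
= 381.42 / 50.11
= 7.6117 u

7.6117


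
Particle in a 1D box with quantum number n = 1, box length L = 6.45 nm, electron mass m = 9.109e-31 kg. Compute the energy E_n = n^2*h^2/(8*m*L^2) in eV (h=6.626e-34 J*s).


E = n^2 * h^2 / (8 * m * L^2)
= 1^2 * (6.626e-34)^2 / (8 * 9.109e-31 * (6.45e-9)^2)
= 1 * 4.3904e-67 / (8 * 9.109e-31 * 4.1603e-17)
= 1.4482e-21 J
= 0.009 eV

0.009


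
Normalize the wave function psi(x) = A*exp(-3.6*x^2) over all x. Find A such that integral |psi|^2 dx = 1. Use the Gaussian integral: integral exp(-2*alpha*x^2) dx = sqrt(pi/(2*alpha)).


integral |psi|^2 dx = A^2 * sqrt(pi/(2*alpha)) = 1
A^2 = sqrt(2*alpha/pi)
= sqrt(2 * 3.6 / pi)
= 1.51388
A = sqrt(1.51388)
= 1.2304

1.2304


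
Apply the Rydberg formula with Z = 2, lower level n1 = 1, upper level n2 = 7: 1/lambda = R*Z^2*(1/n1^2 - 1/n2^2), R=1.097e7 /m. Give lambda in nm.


1/lambda = R * Z^2 * (1/n1^2 - 1/n2^2)
= 1.097e7 * 2^2 * (1/1^2 - 1/7^2)
= 1.097e7 * 4 * (1.0 - 0.020408)
= 4.2984e+07 /m
lambda = 1 / 4.2984e+07
= 23.2642 nm

23.2642


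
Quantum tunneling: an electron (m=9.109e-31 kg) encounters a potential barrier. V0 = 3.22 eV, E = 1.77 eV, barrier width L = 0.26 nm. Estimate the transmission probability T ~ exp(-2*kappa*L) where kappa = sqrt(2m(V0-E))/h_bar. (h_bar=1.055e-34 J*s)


V0 - E = 1.45 eV = 2.3229e-19 J
kappa = sqrt(2 * m * (V0-E)) / h_bar
= sqrt(2 * 9.109e-31 * 2.3229e-19) / 1.055e-34
= 6.1661e+09 /m
2*kappa*L = 2 * 6.1661e+09 * 0.26e-9
= 3.2064
T = exp(-3.2064) = 4.050252e-02

4.050252e-02


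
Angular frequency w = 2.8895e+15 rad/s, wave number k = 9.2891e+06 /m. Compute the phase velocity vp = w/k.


vp = w / k
= 2.8895e+15 / 9.2891e+06
= 3.1106e+08 m/s

3.1106e+08


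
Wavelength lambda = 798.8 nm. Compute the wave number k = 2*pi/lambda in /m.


k = 2 * pi / lambda
= 6.2832 / (798.8e-9)
= 6.2832 / 7.9880e-07
= 7.8658e+06 /m

7.8658e+06


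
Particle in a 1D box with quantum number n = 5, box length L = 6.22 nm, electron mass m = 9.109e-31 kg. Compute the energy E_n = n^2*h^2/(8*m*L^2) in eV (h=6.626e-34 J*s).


E = n^2 * h^2 / (8 * m * L^2)
= 5^2 * (6.626e-34)^2 / (8 * 9.109e-31 * (6.22e-9)^2)
= 25 * 4.3904e-67 / (8 * 9.109e-31 * 3.8688e-17)
= 3.8932e-20 J
= 0.243 eV

0.243


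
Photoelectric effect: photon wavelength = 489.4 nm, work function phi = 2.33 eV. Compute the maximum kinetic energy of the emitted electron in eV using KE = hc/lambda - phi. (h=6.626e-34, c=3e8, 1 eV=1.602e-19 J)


E_photon = hc / lambda
= (6.626e-34)(3e8) / (489.4e-9)
= 4.0617e-19 J
= 2.5354 eV
KE = E_photon - phi
= 2.5354 - 2.33
= 0.2054 eV

0.2054


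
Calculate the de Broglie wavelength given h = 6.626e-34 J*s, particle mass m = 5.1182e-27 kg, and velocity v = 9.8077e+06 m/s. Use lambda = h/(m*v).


lambda = h / (m * v)
= 6.626e-34 / (5.1182e-27 * 9.8077e+06)
= 6.626e-34 / 5.0198e-20
= 1.3200e-14 m

1.3200e-14


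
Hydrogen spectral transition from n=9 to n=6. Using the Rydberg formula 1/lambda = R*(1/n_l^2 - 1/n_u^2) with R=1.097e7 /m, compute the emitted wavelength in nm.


1/lambda = R * (1/n_l^2 - 1/n_u^2)
= 1.097e7 * (1/6^2 - 1/9^2)
= 1.097e7 * (0.027778 - 0.012346)
= 1.097e7 * 0.015432
= 1.6929e+05 /m
lambda = 1 / 1.6929e+05 = 5907.0191 nm

5907.0191


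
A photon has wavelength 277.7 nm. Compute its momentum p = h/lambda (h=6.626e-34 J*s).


p = h / lambda
= 6.626e-34 / (277.7e-9)
= 6.626e-34 / 2.7770e-07
= 2.3860e-27 kg*m/s

2.3860e-27


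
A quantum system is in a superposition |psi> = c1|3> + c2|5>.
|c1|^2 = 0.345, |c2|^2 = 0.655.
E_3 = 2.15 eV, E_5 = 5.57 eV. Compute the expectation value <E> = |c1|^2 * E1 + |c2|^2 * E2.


<E> = |c1|^2 * E1 + |c2|^2 * E2
= 0.345 * 2.15 + 0.655 * 5.57
= 0.7417 + 3.6484
= 4.3901 eV

4.3901


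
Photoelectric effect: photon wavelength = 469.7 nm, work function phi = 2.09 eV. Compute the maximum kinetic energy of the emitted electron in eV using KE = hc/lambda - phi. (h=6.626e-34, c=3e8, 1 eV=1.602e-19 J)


E_photon = hc / lambda
= (6.626e-34)(3e8) / (469.7e-9)
= 4.2321e-19 J
= 2.6417 eV
KE = E_photon - phi
= 2.6417 - 2.09
= 0.5517 eV

0.5517


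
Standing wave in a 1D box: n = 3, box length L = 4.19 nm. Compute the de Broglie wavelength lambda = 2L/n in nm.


lambda = 2L / n
= 2 * 4.19 / 3
= 8.38 / 3
= 2.7933 nm

2.7933


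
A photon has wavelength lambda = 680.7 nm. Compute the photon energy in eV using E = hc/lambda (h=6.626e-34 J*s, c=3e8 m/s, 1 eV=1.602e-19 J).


E = hc / lambda
= (6.626e-34)(3e8) / (680.7e-9)
= 1.9878e-25 / 6.8070e-07
= 2.9202e-19 J
Converting to eV: 2.9202e-19 / 1.602e-19
= 1.8229 eV

1.8229
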